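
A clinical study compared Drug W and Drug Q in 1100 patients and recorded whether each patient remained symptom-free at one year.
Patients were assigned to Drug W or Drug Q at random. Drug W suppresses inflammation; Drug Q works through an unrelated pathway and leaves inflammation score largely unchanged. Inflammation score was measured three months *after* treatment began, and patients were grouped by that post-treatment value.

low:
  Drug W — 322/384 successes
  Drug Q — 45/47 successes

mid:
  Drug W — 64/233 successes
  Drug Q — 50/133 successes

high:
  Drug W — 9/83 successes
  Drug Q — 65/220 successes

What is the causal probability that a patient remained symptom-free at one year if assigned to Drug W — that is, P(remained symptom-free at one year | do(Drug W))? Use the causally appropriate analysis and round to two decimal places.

Stratifying would compare drugs among patients the drugs themselves sorted into inflammation score groups — a form of selection on an intermediate. The unconditioned pooled rates give the total causal effect.
So P(outcome | do(Drug W)) is just the pooled rate for Drug W: 395/700 = 0.564.

0.56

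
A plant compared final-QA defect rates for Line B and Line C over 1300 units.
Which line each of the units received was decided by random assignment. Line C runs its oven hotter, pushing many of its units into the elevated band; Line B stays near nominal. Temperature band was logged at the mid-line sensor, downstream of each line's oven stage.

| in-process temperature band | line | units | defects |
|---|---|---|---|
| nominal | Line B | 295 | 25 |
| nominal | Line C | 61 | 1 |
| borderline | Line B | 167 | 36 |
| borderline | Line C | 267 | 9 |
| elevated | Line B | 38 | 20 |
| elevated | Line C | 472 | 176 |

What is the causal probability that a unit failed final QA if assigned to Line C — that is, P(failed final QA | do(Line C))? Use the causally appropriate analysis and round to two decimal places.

0.23

The in-process temperature band-specific comparison favours Line C throughout, but the pooled figures favour Line B. The question is whether to condition on in-process temperature band.
Stratifying would compare lines among units the lines themselves sorted into in-process temperature band groups — a form of selection on an intermediate. The unconditioned pooled rates give the total causal effect.
So P(outcome | do(Line C)) is just the pooled rate for Line C: 186/800 = 0.233.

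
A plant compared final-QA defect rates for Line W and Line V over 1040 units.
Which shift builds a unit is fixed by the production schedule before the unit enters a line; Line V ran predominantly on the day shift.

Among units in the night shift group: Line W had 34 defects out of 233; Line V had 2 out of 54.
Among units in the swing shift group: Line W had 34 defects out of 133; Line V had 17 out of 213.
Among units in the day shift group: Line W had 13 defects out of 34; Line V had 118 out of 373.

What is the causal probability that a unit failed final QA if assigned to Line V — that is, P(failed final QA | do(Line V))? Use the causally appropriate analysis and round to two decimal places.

0.16

Line V is lower inside every shift stratum but Line W is lower in aggregate. Whether to stratify depends on how shift relates to the line.
Shift satisfies the back-door criterion: it is not a descendant of the line, and it blocks the spurious path from line to outcome. Adjusting for it (i.e., using the within-shift rates) gives the causal effect.
Standardising Line V to the population shift mix: 0.276·2/54 + 0.333·17/213 + 0.391·118/373 = 0.161.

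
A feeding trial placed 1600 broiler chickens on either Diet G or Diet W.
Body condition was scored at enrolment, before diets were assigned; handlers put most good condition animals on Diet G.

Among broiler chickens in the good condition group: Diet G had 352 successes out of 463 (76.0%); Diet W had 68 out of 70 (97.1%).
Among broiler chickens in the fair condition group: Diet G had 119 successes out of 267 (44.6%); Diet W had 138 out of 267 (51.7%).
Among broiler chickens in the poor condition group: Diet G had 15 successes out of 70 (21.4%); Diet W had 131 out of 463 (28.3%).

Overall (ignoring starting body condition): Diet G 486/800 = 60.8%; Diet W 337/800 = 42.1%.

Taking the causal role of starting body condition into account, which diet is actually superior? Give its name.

Diet W is higher inside every starting body condition stratum but Diet G is higher in aggregate. Whether to stratify depends on how starting body condition relates to the diet.
Starting body condition is set before the diet has any effect — it is not caused by the diet — and it independently drives the outcome. That makes it a confounder, so the causal comparison is within starting body condition levels.
Within each level — good condition: 76.0% vs 97.1%; fair condition: 44.6% vs 51.7%; poor condition: 21.4% vs 28.3% — Diet W is higher every time.

Diet W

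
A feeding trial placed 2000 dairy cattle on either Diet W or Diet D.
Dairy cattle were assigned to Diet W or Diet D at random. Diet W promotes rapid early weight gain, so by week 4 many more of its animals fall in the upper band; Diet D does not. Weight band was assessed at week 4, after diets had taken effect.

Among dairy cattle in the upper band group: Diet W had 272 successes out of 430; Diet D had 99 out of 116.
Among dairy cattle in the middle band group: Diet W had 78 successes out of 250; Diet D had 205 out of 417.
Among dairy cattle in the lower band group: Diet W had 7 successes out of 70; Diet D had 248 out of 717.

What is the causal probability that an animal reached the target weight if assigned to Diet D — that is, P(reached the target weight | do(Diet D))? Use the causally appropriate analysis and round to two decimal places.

Diet D is higher inside every week-4 weight band stratum but Diet W is higher in aggregate. Whether to stratify depends on how week-4 weight band relates to the diet.
Week-4 weight band lies on the pathway diet → week-4 weight band → outcome, so adjusting for it blocks the indirect effect. For the total causal effect of diet, use the unadjusted pooled rates.
So P(outcome | do(Diet D)) is just the pooled rate for Diet D: 552/1250 = 0.442.

0.44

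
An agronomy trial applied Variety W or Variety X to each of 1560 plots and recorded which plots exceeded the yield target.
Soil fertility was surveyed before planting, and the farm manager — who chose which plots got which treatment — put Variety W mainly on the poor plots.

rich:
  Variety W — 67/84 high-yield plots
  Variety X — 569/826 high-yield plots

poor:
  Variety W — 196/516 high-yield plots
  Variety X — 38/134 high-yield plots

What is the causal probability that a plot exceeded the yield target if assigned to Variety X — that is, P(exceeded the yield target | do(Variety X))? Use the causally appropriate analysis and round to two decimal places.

0.52

Soil fertility is set before the variety has any effect — it is not caused by the variety — and it independently drives the outcome. That makes it a confounder, so the causal comparison is within soil fertility levels.
Standardising Variety X to the population soil fertility mix: 0.583·569/826 + 0.417·38/134 = 0.520.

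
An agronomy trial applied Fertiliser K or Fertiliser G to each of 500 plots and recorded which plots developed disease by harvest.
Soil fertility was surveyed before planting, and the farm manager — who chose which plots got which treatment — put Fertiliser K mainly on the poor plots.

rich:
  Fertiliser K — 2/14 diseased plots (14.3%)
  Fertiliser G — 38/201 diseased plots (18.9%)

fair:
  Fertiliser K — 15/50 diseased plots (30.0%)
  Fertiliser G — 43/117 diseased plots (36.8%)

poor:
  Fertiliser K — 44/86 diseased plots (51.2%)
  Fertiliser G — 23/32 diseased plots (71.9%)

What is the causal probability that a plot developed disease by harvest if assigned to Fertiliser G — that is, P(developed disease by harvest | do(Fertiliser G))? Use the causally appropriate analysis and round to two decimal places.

Here soil fertility is a common cause — it drives both which fertiliser a case falls under and the outcome. The crude comparison mixes populations; the stratum-specific rates are the causally relevant ones.
Standardising Fertiliser G to the population soil fertility mix: 0.430·38/201 + 0.334·43/117 + 0.236·23/32 = 0.374.

0.37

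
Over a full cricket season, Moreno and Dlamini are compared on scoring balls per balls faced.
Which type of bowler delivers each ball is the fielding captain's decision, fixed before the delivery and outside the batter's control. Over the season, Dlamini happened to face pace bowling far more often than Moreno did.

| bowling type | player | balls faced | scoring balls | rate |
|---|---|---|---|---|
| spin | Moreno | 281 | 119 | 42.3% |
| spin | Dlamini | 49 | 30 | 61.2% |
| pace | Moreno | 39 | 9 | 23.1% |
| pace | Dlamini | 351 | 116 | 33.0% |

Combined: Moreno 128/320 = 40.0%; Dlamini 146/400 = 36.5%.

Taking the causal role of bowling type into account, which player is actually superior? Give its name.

Dlamini

Within every bowling type level Dlamini has the higher rate, yet pooled Moreno does — Simpson's reversal.
Bowling type is set before the player has any effect — it is not caused by the player — and it independently drives the outcome. That makes it a confounder, so the causal comparison is within bowling type levels.
Within each level — spin: 42.3% vs 61.2%; pace: 23.1% vs 33.0% — Dlamini is higher every time.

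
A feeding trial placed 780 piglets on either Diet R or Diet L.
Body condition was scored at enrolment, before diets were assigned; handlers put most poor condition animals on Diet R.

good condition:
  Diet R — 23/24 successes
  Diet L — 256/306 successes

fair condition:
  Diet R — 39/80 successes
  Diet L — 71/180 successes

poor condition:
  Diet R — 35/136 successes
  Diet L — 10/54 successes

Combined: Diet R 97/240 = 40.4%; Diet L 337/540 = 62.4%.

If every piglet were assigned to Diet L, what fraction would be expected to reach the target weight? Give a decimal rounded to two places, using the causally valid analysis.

Diet R is higher inside every starting body condition stratum but Diet L is higher in aggregate. Whether to stratify depends on how starting body condition relates to the diet.
Nothing the diet does changes starting body condition; the imbalance is an allocation artefact. With starting body condition also predicting the outcome, the pooled figure is confounded, and the within-stratum comparison is the causal one.
Standardising Diet L to the population starting body condition mix: 0.423·256/306 + 0.333·71/180 + 0.244·10/54 = 0.531.

0.53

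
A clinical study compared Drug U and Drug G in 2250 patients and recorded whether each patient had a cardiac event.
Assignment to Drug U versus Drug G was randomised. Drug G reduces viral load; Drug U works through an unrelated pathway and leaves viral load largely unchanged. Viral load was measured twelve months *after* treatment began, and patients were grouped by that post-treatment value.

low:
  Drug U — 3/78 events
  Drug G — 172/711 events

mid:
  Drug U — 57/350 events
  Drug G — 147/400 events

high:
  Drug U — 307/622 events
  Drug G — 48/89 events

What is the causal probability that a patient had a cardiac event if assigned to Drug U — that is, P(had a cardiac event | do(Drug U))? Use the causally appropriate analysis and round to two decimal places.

0.35

Stratifying would compare drugs among patients the drugs themselves sorted into viral load groups — a form of selection on an intermediate. The unconditioned pooled rates give the total causal effect.
So P(outcome | do(Drug U)) is just the pooled rate for Drug U: 367/1050 = 0.350.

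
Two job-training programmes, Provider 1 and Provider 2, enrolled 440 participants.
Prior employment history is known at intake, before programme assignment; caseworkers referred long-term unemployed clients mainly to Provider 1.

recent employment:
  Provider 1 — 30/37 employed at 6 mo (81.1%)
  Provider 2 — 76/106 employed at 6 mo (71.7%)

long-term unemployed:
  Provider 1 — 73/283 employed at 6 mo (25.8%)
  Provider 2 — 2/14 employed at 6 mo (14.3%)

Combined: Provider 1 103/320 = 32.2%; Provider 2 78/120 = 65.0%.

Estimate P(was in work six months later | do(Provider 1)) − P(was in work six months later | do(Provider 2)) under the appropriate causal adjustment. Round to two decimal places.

Here prior employment history is a common cause — it drives both which programme a case falls under and the outcome. The crude comparison mixes populations; the stratum-specific rates are the causally relevant ones.
Adjusting over the population distribution of prior employment history: 0.325·(0.811−0.717) + 0.675·(0.258−0.143) = +0.108.

+0.11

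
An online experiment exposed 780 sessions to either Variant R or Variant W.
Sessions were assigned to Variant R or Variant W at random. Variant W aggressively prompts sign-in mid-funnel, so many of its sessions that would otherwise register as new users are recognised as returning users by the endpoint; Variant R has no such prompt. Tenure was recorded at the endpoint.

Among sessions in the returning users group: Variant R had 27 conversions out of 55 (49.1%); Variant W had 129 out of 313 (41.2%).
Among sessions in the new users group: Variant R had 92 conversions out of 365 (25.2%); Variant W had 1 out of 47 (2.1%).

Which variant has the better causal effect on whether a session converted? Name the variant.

Variant R is higher inside every user tenure stratum but Variant W is higher in aggregate. Whether to stratify depends on how user tenure relates to the variant.
Because the variant influences user tenure, user tenure is a post-treatment mediator, not a confounder. Stratifying on it would bias the estimate; the causal effect is the crude pooled difference.
Pooled: Variant R 28.3% vs Variant W 36.1%; Variant W is higher overall.

Variant W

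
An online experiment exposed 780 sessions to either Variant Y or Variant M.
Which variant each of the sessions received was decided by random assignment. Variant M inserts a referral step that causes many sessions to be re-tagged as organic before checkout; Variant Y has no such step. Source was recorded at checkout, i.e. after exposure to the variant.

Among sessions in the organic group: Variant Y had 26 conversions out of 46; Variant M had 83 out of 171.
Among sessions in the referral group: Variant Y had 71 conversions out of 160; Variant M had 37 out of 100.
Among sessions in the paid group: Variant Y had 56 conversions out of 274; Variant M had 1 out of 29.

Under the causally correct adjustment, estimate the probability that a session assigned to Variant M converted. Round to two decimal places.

0.40

Traffic source lies on the pathway variant → traffic source → outcome, so adjusting for it blocks the indirect effect. For the total causal effect of variant, use the unadjusted pooled rates.
So P(outcome | do(Variant M)) is just the pooled rate for Variant M: 121/300 = 0.403.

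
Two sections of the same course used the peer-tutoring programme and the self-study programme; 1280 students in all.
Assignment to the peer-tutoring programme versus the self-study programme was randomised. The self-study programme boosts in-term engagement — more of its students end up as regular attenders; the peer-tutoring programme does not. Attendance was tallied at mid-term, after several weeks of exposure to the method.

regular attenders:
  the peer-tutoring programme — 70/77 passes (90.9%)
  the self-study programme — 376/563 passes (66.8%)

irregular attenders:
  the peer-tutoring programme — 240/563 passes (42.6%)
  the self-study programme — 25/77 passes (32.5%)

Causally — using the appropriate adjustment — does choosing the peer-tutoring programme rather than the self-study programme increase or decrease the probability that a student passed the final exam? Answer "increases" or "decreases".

The mid-term attendance-specific comparison favours the peer-tutoring programme throughout, but the pooled figures favour the self-study programme. The question is whether to condition on mid-term attendance.
Stratifying would compare teaching methods among students the teaching methods themselves sorted into mid-term attendance groups — a form of selection on an intermediate. The unconditioned pooled rates give the total causal effect.
Pooled: the peer-tutoring programme 48.4% vs the self-study programme 62.7%; the self-study programme is higher overall.

decreases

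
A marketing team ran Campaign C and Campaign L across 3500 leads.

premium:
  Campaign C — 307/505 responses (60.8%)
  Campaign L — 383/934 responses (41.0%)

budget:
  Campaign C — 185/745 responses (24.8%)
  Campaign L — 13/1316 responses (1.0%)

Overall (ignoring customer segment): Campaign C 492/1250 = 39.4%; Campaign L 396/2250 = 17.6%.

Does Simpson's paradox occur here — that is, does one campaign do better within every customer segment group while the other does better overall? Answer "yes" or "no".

no

Within each customer segment level (premium 60.8% vs 41.0%; budget 24.8% vs 1.0%), Campaign C has the higher rate every time. Pooled: 39.4% vs 17.6% — Campaign C has the higher rate overall. They agree.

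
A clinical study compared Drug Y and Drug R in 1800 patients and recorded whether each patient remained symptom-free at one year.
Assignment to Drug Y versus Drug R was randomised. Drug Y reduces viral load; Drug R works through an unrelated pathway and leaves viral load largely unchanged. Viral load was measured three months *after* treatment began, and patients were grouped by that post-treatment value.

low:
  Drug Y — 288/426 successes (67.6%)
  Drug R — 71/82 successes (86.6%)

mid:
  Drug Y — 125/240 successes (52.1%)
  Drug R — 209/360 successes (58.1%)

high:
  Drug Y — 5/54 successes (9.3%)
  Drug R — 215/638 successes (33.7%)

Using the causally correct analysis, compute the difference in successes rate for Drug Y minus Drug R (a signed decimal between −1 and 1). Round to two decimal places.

The viral load-specific comparison favours Drug R throughout, but the pooled figures favour Drug Y. The question is whether to condition on viral load.
Viral load here is a post-treatment variable shaped by the drug; conditioning on it would introduce bias rather than remove it. The overall comparison is the causal one.
The causal difference is the pooled difference: 0.581 − 0.458 = +0.122.

+0.12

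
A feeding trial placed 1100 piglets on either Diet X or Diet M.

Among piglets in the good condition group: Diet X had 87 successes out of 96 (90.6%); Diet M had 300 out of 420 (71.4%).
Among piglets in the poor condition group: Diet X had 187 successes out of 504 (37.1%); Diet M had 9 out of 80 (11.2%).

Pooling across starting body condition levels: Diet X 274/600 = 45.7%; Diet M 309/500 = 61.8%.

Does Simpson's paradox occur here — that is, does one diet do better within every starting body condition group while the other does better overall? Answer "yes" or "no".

yes

Within each starting body condition level (good condition 90.6% vs 71.4%; poor condition 37.1% vs 11.2%), Diet X has the higher rate every time. Pooled: 45.7% vs 61.8% — Diet M has the higher rate overall. The two comparisons disagree.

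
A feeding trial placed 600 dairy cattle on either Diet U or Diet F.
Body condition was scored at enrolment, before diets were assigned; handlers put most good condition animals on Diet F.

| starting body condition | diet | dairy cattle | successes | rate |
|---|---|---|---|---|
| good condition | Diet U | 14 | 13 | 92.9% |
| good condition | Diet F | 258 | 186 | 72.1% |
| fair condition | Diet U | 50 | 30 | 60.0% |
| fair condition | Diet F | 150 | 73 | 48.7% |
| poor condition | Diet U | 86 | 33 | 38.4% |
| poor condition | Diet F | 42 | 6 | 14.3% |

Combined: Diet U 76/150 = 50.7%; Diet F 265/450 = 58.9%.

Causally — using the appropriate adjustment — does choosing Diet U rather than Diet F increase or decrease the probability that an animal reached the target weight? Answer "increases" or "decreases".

The starting body condition-specific comparison favours Diet U throughout, but the pooled figures favour Diet F. The question is whether to condition on starting body condition.
Starting body condition satisfies the back-door criterion: it is not a descendant of the diet, and it blocks the spurious path from diet to outcome. Adjusting for it (i.e., using the within-starting body condition rates) gives the causal effect.
Within each level — good condition: 92.9% vs 72.1%; fair condition: 60.0% vs 48.7%; poor condition: 38.4% vs 14.3% — Diet U is higher every time.

increases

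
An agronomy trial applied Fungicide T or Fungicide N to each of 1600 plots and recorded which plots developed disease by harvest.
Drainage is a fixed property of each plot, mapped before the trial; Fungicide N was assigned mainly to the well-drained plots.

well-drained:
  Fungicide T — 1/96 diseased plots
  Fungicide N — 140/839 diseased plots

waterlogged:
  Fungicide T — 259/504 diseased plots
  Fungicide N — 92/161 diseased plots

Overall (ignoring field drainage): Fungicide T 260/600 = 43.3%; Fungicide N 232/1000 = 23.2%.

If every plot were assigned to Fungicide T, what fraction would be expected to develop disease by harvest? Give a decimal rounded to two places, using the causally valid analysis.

0.22

The field drainage-specific comparison favours Fungicide T throughout, but the pooled figures favour Fungicide N. The question is whether to condition on field drainage.
Field drainage satisfies the back-door criterion: it is not a descendant of the fungicide, and it blocks the spurious path from fungicide to outcome. Adjusting for it (i.e., using the within-field drainage rates) gives the causal effect.
Standardising Fungicide T to the population field drainage mix: 0.584·1/96 + 0.416·259/504 = 0.220.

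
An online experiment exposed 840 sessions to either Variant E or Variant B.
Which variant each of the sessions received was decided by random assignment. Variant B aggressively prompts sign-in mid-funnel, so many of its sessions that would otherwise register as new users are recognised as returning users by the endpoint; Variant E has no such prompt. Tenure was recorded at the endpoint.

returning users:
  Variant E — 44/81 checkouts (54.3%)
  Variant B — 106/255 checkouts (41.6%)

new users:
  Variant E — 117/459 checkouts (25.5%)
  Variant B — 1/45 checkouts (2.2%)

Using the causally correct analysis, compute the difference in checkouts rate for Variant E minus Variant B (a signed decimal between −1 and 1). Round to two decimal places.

-0.06

Variant E is higher inside every user tenure stratum but Variant B is higher in aggregate. Whether to stratify depends on how user tenure relates to the variant.
User tenure is downstream of the variant. One should not condition on a consequence of treatment, so the overall rates are the right comparison.
The causal difference is the pooled difference: 0.298 − 0.357 = -0.059.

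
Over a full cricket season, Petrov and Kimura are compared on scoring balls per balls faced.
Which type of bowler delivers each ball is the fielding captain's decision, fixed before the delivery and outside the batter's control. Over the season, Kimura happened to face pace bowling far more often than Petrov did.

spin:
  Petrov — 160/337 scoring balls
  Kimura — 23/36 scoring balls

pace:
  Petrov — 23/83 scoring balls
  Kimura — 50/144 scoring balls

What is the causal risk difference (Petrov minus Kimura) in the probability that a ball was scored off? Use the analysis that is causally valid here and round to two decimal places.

-0.13

Since bowling type is a pre-existing factor (not a product of the player) and it affects the outcome on its own, it is a confounder. The stratified rates, not the pooled rate, identify the causal effect.
Adjusting over the population distribution of bowling type: 0.622·(0.475−0.639) + 0.378·(0.277−0.347) = -0.129.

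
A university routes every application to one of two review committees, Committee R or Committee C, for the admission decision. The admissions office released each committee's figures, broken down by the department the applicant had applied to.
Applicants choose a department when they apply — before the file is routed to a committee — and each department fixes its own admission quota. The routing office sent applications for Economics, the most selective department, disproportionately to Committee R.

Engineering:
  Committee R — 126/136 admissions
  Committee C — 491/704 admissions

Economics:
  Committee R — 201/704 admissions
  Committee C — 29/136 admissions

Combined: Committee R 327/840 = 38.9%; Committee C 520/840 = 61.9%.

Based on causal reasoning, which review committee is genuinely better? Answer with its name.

Committee R

Committee R is higher inside every department stratum but Committee C is higher in aggregate. Whether to stratify depends on how department relates to the review committee.
Department differs across review committees for reasons unrelated to any effect of the review committee itself, and it separately predicts the outcome — a classic confounder. We must compare within department levels.
Within each level — Engineering: 92.6% vs 69.7%; Economics: 28.6% vs 21.3% — Committee R is higher every time.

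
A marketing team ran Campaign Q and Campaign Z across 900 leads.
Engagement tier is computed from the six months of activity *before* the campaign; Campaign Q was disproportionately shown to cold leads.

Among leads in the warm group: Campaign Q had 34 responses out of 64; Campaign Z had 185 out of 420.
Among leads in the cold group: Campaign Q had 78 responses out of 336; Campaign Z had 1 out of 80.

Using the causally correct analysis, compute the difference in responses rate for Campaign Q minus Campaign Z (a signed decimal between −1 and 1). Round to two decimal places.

Campaign Q is higher inside every engagement tier stratum but Campaign Z is higher in aggregate. Whether to stratify depends on how engagement tier relates to the campaign.
Engagement tier is set before the campaign has any effect — it is not caused by the campaign — and it independently drives the outcome. That makes it a confounder, so the causal comparison is within engagement tier levels.
Adjusting over the population distribution of engagement tier: 0.538·(0.531−0.440) + 0.462·(0.232−0.013) = +0.150.

+0.15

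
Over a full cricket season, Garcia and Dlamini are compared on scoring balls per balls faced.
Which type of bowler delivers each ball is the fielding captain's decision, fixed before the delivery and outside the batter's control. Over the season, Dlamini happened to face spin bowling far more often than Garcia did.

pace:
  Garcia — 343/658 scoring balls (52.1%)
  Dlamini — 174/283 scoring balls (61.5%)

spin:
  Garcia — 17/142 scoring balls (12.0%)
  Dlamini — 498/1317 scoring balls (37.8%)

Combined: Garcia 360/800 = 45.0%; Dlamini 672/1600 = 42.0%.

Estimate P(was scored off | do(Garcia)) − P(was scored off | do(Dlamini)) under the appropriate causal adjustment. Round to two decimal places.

The stratified and pooled comparisons disagree (Dlamini wins within each bowling type; Garcia wins overall), so the answer turns on the causal role of bowling type.
The imbalance in bowling type arose from how balls faced were allocated, not from anything the player did; and bowling type independently affects the outcome. The pooled gap is confounded — condition on bowling type.
Adjusting over the population distribution of bowling type: 0.392·(0.521−0.615) + 0.608·(0.120−0.378) = -0.194.

-0.19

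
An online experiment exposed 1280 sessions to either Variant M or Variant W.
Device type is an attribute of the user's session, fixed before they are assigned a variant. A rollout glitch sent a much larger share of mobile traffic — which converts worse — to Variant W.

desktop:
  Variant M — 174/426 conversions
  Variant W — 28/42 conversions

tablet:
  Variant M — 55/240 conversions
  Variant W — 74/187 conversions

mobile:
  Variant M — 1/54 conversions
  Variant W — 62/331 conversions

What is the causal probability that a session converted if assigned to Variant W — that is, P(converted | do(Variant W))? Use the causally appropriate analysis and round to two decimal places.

The device type-specific comparison favours Variant W throughout, but the pooled figures favour Variant M. The question is whether to condition on device type.
Device type differs across variants for reasons unrelated to any effect of the variant itself, and it separately predicts the outcome — a classic confounder. We must compare within device type levels.
Standardising Variant W to the population device type mix: 0.366·28/42 + 0.334·74/187 + 0.301·62/331 = 0.432.

0.43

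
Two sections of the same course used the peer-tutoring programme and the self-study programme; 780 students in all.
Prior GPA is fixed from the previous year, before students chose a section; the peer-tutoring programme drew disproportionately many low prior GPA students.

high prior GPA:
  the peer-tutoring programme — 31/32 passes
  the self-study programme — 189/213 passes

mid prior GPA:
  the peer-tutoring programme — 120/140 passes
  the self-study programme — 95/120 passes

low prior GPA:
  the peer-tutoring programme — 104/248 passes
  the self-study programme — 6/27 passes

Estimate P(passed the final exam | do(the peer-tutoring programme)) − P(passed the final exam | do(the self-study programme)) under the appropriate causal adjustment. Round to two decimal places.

Prior GPA band satisfies the back-door criterion: it is not a descendant of the teaching method, and it blocks the spurious path from teaching method to outcome. Adjusting for it (i.e., using the within-prior GPA band rates) gives the causal effect.
Adjusting over the population distribution of prior GPA band: 0.314·(0.969−0.887) + 0.333·(0.857−0.792) + 0.353·(0.419−0.222) = +0.117.

+0.12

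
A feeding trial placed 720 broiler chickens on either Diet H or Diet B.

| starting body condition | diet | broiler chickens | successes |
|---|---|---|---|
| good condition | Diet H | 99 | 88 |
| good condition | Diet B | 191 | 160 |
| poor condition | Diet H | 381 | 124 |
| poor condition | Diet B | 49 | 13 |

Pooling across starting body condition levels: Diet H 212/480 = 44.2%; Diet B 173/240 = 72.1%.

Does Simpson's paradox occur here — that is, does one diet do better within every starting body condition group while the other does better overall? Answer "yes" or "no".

Within each starting body condition level (good condition 88.9% vs 83.8%; poor condition 32.5% vs 26.5%), Diet H has the higher rate every time. Pooled: 44.2% vs 72.1% — Diet B has the higher rate overall. The two comparisons disagree.

yes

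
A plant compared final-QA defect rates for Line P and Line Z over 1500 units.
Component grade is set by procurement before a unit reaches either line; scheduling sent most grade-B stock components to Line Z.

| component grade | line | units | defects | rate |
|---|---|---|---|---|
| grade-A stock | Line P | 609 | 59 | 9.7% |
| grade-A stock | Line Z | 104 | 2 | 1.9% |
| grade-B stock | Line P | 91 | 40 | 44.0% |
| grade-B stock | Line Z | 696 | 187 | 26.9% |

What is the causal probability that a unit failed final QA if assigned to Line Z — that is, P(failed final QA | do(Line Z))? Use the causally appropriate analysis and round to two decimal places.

0.15

Component grade is set before the line has any effect — it is not caused by the line — and it independently drives the outcome. That makes it a confounder, so the causal comparison is within component grade levels.
Standardising Line Z to the population component grade mix: 0.475·2/104 + 0.525·187/696 = 0.150.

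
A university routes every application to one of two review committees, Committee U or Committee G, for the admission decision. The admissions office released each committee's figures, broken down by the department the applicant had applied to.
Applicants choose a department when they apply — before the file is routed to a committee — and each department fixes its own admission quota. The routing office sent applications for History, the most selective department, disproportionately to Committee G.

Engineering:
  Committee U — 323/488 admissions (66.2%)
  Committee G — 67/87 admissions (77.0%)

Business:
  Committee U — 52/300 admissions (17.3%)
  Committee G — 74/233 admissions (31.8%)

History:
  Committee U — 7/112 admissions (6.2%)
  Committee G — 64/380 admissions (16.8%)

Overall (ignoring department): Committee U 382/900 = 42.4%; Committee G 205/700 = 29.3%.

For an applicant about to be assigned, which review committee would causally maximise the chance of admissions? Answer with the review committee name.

The department-specific comparison favours Committee G throughout, but the pooled figures favour Committee U. The question is whether to condition on department.
Department differs across review committees for reasons unrelated to any effect of the review committee itself, and it separately predicts the outcome — a classic confounder. We must compare within department levels.
Within each level — Engineering: 66.2% vs 77.0%; Business: 17.3% vs 31.8%; History: 6.2% vs 16.8% — Committee G is higher every time.

Committee G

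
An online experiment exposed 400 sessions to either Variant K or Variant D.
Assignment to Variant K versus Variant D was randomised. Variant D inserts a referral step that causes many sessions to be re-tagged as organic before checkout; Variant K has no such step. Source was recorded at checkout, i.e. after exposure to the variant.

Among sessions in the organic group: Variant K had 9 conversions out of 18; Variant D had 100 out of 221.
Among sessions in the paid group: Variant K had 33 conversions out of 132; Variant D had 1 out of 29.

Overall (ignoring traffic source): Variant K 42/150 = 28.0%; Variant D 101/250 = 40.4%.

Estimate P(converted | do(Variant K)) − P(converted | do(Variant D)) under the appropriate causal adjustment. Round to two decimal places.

The stratified and pooled comparisons disagree (Variant K wins within each traffic source; Variant D wins overall), so the answer turns on the causal role of traffic source.
Because the variant influences traffic source, traffic source is a post-treatment mediator, not a confounder. Stratifying on it would bias the estimate; the causal effect is the crude pooled difference.
The causal difference is the pooled difference: 0.280 − 0.404 = -0.124.

-0.12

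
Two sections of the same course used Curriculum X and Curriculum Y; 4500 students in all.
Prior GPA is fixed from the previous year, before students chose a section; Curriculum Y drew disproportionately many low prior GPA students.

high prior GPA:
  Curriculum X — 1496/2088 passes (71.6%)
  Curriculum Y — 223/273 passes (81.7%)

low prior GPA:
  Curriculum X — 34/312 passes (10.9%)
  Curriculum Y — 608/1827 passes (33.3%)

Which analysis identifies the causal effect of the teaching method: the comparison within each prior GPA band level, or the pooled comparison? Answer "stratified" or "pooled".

stratified

Since prior GPA band is a pre-existing factor (not a product of the teaching method) and it affects the outcome on its own, it is a confounder. The stratified rates, not the pooled rate, identify the causal effect.
Within each level — high prior GPA: 71.6% vs 81.7%; low prior GPA: 10.9% vs 33.3% — Curriculum Y is higher every time.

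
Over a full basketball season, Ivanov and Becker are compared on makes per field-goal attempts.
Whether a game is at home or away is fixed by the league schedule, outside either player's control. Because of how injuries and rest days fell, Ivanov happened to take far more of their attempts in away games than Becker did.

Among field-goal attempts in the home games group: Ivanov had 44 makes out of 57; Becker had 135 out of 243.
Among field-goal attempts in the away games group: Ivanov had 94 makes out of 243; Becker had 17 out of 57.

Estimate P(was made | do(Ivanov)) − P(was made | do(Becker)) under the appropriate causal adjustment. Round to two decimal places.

+0.15

Ivanov is higher inside every game venue stratum but Becker is higher in aggregate. Whether to stratify depends on how game venue relates to the player.
Game venue satisfies the back-door criterion: it is not a descendant of the player, and it blocks the spurious path from player to outcome. Adjusting for it (i.e., using the within-game venue rates) gives the causal effect.
Adjusting over the population distribution of game venue: 0.500·(0.772−0.556) + 0.500·(0.387−0.298) = +0.152.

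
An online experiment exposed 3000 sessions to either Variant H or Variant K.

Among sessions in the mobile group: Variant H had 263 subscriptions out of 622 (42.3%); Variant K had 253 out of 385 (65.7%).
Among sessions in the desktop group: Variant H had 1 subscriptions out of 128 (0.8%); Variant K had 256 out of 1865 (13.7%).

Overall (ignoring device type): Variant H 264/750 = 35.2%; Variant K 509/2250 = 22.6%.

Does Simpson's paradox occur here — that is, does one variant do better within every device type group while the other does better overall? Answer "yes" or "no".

Within each device type level (mobile 42.3% vs 65.7%; desktop 0.8% vs 13.7%), Variant K has the higher rate every time. Pooled: 35.2% vs 22.6% — Variant H has the higher rate overall. The two comparisons disagree.

yes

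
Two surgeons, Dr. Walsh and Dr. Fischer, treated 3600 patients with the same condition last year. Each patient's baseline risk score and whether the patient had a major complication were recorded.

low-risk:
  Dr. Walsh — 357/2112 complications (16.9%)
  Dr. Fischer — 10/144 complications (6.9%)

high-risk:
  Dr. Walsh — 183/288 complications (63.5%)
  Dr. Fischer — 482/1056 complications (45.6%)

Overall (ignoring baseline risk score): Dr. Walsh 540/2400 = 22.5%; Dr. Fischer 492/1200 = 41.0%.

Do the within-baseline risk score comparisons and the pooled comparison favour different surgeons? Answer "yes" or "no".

yes

Within each baseline risk score level (low-risk 16.9% vs 6.9%; high-risk 63.5% vs 45.6%), Dr. Fischer has the lower rate every time. Pooled: 22.5% vs 41.0% — Dr. Walsh has the lower rate overall. The two comparisons disagree.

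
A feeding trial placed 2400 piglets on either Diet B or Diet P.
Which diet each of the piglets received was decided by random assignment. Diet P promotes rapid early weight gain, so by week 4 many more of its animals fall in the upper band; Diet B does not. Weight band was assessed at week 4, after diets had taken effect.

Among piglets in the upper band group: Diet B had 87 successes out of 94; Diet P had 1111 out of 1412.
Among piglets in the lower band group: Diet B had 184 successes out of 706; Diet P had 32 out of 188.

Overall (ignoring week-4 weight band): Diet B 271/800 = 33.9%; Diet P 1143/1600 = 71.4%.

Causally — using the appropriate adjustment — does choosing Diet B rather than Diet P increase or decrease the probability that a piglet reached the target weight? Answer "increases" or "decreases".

decreases

Week-4 weight band lies on the pathway diet → week-4 weight band → outcome, so adjusting for it blocks the indirect effect. For the total causal effect of diet, use the unadjusted pooled rates.
Pooled: Diet B 33.9% vs Diet P 71.4%; Diet P is higher overall.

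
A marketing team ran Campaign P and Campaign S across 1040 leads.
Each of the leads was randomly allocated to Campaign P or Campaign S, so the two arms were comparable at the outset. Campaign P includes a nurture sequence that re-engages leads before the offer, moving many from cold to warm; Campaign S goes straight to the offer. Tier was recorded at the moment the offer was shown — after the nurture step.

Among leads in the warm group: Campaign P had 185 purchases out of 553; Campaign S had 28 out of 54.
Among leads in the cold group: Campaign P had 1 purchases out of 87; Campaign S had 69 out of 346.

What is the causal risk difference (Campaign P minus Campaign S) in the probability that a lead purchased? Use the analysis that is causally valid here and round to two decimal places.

Because the campaign influences engagement tier, engagement tier is a post-treatment mediator, not a confounder. Stratifying on it would bias the estimate; the causal effect is the crude pooled difference.
The causal difference is the pooled difference: 0.291 − 0.242 = +0.048.

+0.05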